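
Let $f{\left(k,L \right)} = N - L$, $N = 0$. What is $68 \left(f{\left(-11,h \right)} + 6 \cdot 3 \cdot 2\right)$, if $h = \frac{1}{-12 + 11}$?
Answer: $2516$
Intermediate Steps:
$h = -1$ ($h = \frac{1}{-1} = -1$)
$f{\left(k,L \right)} = - L$ ($f{\left(k,L \right)} = 0 - L = - L$)
$68 \left(f{\left(-11,h \right)} + 6 \cdot 3 \cdot 2\right) = 68 \left(\left(-1\right) \left(-1\right) + 6 \cdot 3 \cdot 2\right) = 68 \left(1 + 18 \cdot 2\right) = 68 \left(1 + 36\right) = 68 \cdot 37 = 2516$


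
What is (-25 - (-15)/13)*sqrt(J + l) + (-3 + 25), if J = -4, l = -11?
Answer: 22 - 310*I*sqrt(15)/13 ≈ 22.0 - 92.356*I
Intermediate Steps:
(-25 - (-15)/13)*sqrt(J + l) + (-3 + 25) = (-25 - (-15)/13)*sqrt(-4 - 11) + (-3 + 25) = (-25 - (-15)/13)*sqrt(-15) + 22 = (-25 - 1*(-15/13))*(I*sqrt(15)) + 22 = (-25 + 15/13)*(I*sqrt(15)) + 22 = -310*I*sqrt(15)/13 + 22 = 22 - 310*I*sqrt(15)/13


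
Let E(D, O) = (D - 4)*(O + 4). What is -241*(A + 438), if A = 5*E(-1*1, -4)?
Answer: -105558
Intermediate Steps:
E(D, O) = (-4 + D)*(4 + O)
A = 0 (A = 5*(-16 - 4*(-4) + 4*(-1*1) - 1*1*(-4)) = 5*(-16 + 16 + 4*(-1) - 1*(-4)) = 5*(-16 + 16 - 4 + 4) = 5*0 = 0)
-241*(A + 438) = -241*(0 + 438) = -241*438 = -105558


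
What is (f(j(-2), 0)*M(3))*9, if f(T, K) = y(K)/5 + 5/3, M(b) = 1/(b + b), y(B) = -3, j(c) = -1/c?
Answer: 8/5 ≈ 1.6000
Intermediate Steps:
M(b) = 1/(2*b)
f(T, K) = 16/15 (f(T, K) = -3/5 + 5/3 = -3*⅕ + 5*(⅓) = -⅗ + 5/3 = 16/15)
(f(j(-2), 0)*M(3))*9 = (16*((½)/3)/15)*9 = (16*((½)*(⅓))/15)*9 = ((16/15)*(⅙))*9 = (8/45)*9 = 8/5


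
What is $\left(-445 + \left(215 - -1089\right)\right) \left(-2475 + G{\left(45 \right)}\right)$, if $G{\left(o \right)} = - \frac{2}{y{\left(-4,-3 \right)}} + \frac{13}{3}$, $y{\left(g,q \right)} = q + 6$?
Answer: $- \frac{6368626}{3} \approx -2.1229 \cdot 10^{6}$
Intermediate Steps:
$y{\left(g,q \right)} = 6 + q$
$G{\left(o \right)} = \frac{11}{3}$ ($G{\left(o \right)} = - \frac{2}{6 - 3} + \frac{13}{3} = - \frac{2}{3} + 13 \cdot \frac{1}{3} = \left(-2\right) \frac{1}{3} + \frac{13}{3} = - \frac{2}{3} + \frac{13}{3} = \frac{11}{3}$)
$\left(-445 + \left(215 - -1089\right)\right) \left(-2475 + G{\left(45 \right)}\right) = \left(-445 + \left(215 - -1089\right)\right) \left(-2475 + \frac{11}{3}\right) = \left(-445 + \left(215 + 1089\right)\right) \left(- \frac{7414}{3}\right) = \left(-445 + 1304\right) \left(- \frac{7414}{3}\right) = 859 \left(- \frac{7414}{3}\right) = - \frac{6368626}{3}$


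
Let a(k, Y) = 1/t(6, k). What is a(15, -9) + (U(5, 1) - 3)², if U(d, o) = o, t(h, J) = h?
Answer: 25/6 ≈ 4.1667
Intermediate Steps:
a(k, Y) = ⅙ (a(k, Y) = 1/6 = ⅙)
a(15, -9) + (U(5, 1) - 3)² = ⅙ + (1 - 3)² = ⅙ + (-2)² = ⅙ + 4 = 25/6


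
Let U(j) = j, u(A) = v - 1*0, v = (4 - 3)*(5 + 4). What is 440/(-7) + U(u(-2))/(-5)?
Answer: -2263/35 ≈ -64.657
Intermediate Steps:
v = 9 (v = 1*9 = 9)
u(A) = 9 (u(A) = 9 - 1*0 = 9 + 0 = 9)
440/(-7) + U(u(-2))/(-5) = 440/(-7) + 9/(-5) = 440*(-⅐) + 9*(-⅕) = -440/7 - 9/5 = -2263/35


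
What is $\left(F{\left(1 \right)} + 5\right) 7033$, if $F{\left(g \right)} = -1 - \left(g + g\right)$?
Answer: $14066$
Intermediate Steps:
$F{\left(g \right)} = -1 - 2 g$
$\left(F{\left(1 \right)} + 5\right) 7033 = \left(\left(-1 - 2\right) + 5\right) 7033 = \left(-3 + 5\right) 7033 = 2 \cdot 7033 = 14066$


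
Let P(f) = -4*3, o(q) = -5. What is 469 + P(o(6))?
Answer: 457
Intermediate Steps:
P(f) = -12
469 + P(o(6)) = 469 - 12 = 457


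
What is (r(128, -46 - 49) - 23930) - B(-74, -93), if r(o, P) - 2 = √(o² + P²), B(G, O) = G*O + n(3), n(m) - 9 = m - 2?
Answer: -30820 + √25409 ≈ -30661.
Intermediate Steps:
n(m) = 7 + m (n(m) = 9 + (m - 2) = 9 + (-2 + m) = 7 + m)
B(G, O) = 10 + G*O (B(G, O) = G*O + (7 + 3) = G*O + 10 = 10 + G*O)
r(o, P) = 2 + √(P² + o²) (r(o, P) = 2 + √(o² + P²) = 2 + √(P² + o²))
(r(128, -46 - 49) - 23930) - B(-74, -93) = ((2 + √((-46 - 49)² + 128²)) - 23930) - (10 - 74*(-93)) = ((2 + √((-95)² + 16384)) - 23930) - (10 + 6882) = ((2 + √(9025 + 16384)) - 23930) - 1*6892 = ((2 + √25409) - 23930) - 6892 = (-23928 + √25409) - 6892 = -30820 + √25409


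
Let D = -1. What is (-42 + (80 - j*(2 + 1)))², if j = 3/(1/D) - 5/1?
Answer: 3844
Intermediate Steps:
j = -8 (j = 3/(1/(-1)) - 5/1 = 3/(-1) - 5*1 = 3*(-1) - 5 = -3 - 5 = -8)
(-42 + (80 - j*(2 + 1)))² = (-42 + (80 - (-8)*(2 + 1)))² = (-42 + (80 - (-8)*3))² = (-42 + (80 - 1*(-24)))² = (-42 + (80 + 24))² = (-42 + 104)² = 62² = 3844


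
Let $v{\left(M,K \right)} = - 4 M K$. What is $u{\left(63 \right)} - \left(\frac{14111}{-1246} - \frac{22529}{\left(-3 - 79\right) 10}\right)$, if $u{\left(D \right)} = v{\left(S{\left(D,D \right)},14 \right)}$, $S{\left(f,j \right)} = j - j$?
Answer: $- \frac{8250057}{510860} \approx -16.149$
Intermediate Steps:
$S{\left(f,j \right)} = 0$
$v{\left(M,K \right)} = - 4 K M$
$u{\left(D \right)} = 0$ ($u{\left(D \right)} = \left(-4\right) 14 \cdot 0 = 0$)
$u{\left(63 \right)} - \left(\frac{14111}{-1246} - \frac{22529}{\left(-3 - 79\right) 10}\right) = 0 - \left(\frac{14111}{-1246} - \frac{22529}{\left(-3 - 79\right) 10}\right) = 0 - \left(14111 \left(- \frac{1}{1246}\right) - \frac{22529}{\left(-82\right) 10}\right) = 0 - \left(- \frac{14111}{1246} - \frac{22529}{-820}\right) = 0 - \left(- \frac{14111}{1246} - - \frac{22529}{820}\right) = 0 - \left(- \frac{14111}{1246} + \frac{22529}{820}\right) = 0 - \frac{8250057}{510860} = - \frac{8250057}{510860}$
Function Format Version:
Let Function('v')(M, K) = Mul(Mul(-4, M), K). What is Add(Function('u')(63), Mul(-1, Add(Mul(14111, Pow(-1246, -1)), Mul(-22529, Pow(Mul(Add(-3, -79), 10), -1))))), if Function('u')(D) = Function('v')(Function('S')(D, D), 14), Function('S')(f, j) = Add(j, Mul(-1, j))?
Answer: Rational(-8250057, 510860) ≈ -16.149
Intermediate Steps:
Function('S')(f, j) = 0
Function('v')(M, K) = Mul(-4, K, M)
Function('u')(D) = 0 (Function('u')(D) = Mul(-4, 14, 0) = 0)
Add(Function('u')(63), Mul(-1, Add(Mul(14111, Pow(-1246, -1)), Mul(-22529, Pow(Mul(Add(-3, -79), 10), -1))))) = Add(0, Mul(-1, Add(Mul(14111, Pow(-1246, -1)), Mul(-22529, Pow(Mul(Add(-3, -79), 10), -1))))) = Add(0, Mul(-1, Add(Mul(14111, Rational(-1, 1246)), Mul(-22529, Pow(Mul(-82, 10), -1))))) = Add(0, Mul(-1, Add(Rational(-14111, 1246), Mul(-22529, Pow(-820, -1))))) = Add(0, Mul(-1, Add(Rational(-14111, 1246), Mul(-22529, Rational(-1, 820))))) = Add(0, Mul(-1, Add(Rational(-14111, 1246), Rational(22529, 820)))) = Add(0, Mul(-1, Rational(8250057, 510860))) = Add(0, Rational(-8250057, 510860)) = Rational(-8250057, 510860)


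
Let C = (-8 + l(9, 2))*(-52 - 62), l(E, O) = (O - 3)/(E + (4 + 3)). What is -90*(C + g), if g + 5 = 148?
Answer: -382365/4 ≈ -95591.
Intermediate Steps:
l(E, O) = (-3 + O)/(7 + E) (l(E, O) = (-3 + O)/(E + 7) = (-3 + O)/(7 + E))
g = 143 (g = -5 + 148 = 143)
C = 7353/8 (C = (-8 + (-3 + 2)/(7 + 9))*(-52 - 62) = (-8 - 1/16)*(-114) = -129/16*(-114) = 7353/8 ≈ 919.13)
-90*(C + g) = -90*(7353/8 + 143) = -90*8497/8 = -382365/4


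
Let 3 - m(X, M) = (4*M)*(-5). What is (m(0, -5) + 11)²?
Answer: 7396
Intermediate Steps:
m(X, M) = 3 + 20*M (m(X, M) = 3 - 4*M*(-5) = 3 - (-20)*M = 3 + 20*M)
(m(0, -5) + 11)² = ((3 + 20*(-5)) + 11)² = ((3 - 100) + 11)² = (-97 + 11)² = (-86)² = 7396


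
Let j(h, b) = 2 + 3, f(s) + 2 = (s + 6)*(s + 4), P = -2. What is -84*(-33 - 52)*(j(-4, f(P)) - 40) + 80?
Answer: -249820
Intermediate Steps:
f(s) = -2 + (4 + s)*(6 + s) (f(s) = -2 + (s + 6)*(s + 4) = -2 + (6 + s)*(4 + s) = -2 + (4 + s)*(6 + s))
j(h, b) = 5
-84*(-33 - 52)*(j(-4, f(P)) - 40) + 80 = -84*(-33 - 52)*(5 - 40) + 80 = -(-7140)*(-35) + 80 = -84*2975 + 80 = -249900 + 80 = -249820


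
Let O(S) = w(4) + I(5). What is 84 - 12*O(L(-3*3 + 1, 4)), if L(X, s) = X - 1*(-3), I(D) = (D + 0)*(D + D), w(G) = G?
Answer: -564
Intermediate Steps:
I(D) = 2*D² (I(D) = D*(2*D) = 2*D²)
L(X, s) = 3 + X (L(X, s) = X + 3 = 3 + X)
O(S) = 54 (O(S) = 4 + 2*5² = 4 + 2*25 = 4 + 50 = 54)
84 - 12*O(L(-3*3 + 1, 4)) = 84 - 12*54 = 84 - 648 = -564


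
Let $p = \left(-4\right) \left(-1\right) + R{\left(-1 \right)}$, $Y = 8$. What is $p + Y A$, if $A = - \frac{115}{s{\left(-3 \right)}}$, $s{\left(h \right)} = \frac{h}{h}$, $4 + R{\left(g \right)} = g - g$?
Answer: $-920$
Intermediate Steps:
$R{\left(g \right)} = -4$ ($R{\left(g \right)} = -4 + \left(g - g\right) = -4 + 0 = -4$)
$s{\left(h \right)} = 1$
$p = 0$ ($p = \left(-4\right) \left(-1\right) - 4 = 4 - 4 = 0$)
$A = -115$ ($A = - \frac{115}{1} = \left(-115\right) 1 = -115$)
$p + Y A = 0 + 8 \left(-115\right) = 0 - 920 = -920$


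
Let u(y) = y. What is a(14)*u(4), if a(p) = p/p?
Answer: 4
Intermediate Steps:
a(p) = 1
a(14)*u(4) = 1*4 = 4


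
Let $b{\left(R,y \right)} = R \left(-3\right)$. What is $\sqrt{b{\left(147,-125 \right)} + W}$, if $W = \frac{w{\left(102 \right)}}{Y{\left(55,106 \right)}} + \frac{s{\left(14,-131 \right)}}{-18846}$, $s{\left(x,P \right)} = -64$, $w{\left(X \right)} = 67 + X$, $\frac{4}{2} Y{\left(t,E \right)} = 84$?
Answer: $\frac{5 i \sqrt{33799193274}}{43974} \approx 20.904 i$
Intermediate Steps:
$b{\left(R,y \right)} = - 3 R$
$Y{\left(t,E \right)} = 42$ ($Y{\left(t,E \right)} = \frac{1}{2} \cdot 84 = 42$)
$W = \frac{531277}{131922}$ ($W = \frac{67 + 102}{42} - \frac{64}{-18846} = 169 \cdot \frac{1}{42} - - \frac{32}{9423} = \frac{169}{42} + \frac{32}{9423} = \frac{531277}{131922} \approx 4.0272$)
$\sqrt{b{\left(147,-125 \right)} + W} = \sqrt{\left(-3\right) 147 + \frac{531277}{131922}} = \sqrt{-441 + \frac{531277}{131922}} = \sqrt{- \frac{57646325}{131922}} = \frac{5 i \sqrt{33799193274}}{43974}$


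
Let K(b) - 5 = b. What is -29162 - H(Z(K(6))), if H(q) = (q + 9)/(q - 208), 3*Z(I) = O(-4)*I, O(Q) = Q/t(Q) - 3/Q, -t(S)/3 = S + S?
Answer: -216119181/7411 ≈ -29162.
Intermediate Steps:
t(S) = -6*S (t(S) = -3*(S + S) = -6*S)
K(b) = 5 + b
O(Q) = -⅙ - 3/Q (O(Q) = Q/((-6*Q)) - 3/Q = Q*(-1/(6*Q)) - 3/Q = -⅙ - 3/Q)
Z(I) = 7*I/36 (Z(I) = (((⅙)*(-18 - 1*(-4))/(-4))*I)/3 = (((⅙)*(-¼)*(-18 + 4))*I)/3 = (((⅙)*(-¼)*(-14))*I)/3 = (7*I/12)/3 = 7*I/36)
H(q) = (9 + q)/(-208 + q)
-29162 - H(Z(K(6))) = -29162 - (9 + 7*(5 + 6)/36)/(-208 + 7*(5 + 6)/36) = -29162 - (9 + (7/36)*11)/(-208 + (7/36)*11) = -29162 - (9 + 77/36)/(-208 + 77/36) = -29162 - 401/((-7411/36)*36) = -29162 - (-36)*401/(7411*36) = -29162 - 1*(-401/7411) = -29162 + 401/7411 = -216119181/7411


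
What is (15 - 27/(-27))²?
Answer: 256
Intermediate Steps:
(15 - 27/(-27))² = (15 - 27*(-1/27))² = (15 + 1)² = 16² = 256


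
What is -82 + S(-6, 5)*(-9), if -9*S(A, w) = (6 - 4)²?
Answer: -78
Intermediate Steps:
S(A, w) = -4/9 (S(A, w) = -(6 - 4)²/9 = -⅑*2² = -⅑*4 = -4/9)
-82 + S(-6, 5)*(-9) = -82 - 4/9*(-9) = -82 + 4 = -78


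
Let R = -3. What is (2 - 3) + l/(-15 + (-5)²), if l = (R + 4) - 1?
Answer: -1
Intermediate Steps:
l = 0 (l = (-3 + 4) - 1 = 1 - 1 = 0)
(2 - 3) + l/(-15 + (-5)²) = (2 - 3) + 0/(-15 + (-5)²) = -1 + 0/(-15 + 25) = -1 + 0/10 = -1 + (⅒)*0 = -1 + 0 = -1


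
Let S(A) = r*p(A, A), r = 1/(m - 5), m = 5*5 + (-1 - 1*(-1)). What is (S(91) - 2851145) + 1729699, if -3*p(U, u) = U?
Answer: -67286851/60 ≈ -1.1214e+6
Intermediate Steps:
p(U, u) = -U/3
m = 25 (m = 25 + (-1 + 1) = 25 + 0 = 25)
r = 1/20 (r = 1/(25 - 5) = 1/20 ≈ 0.050000)
S(A) = -A/60 (S(A) = (-A/3)/20 = -A/60)
(S(91) - 2851145) + 1729699 = (-1/60*91 - 2851145) + 1729699 = (-91/60 - 2851145) + 1729699 = -171068791/60 + 1729699 = -67286851/60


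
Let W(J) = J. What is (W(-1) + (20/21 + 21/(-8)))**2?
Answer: 201601/28224 ≈ 7.1429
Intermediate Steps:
(W(-1) + (20/21 + 21/(-8)))**2 = (-1 + (20/21 + 21/(-8)))**2 = (-1 + (20*(1/21) + 21*(-1/8)))**2 = (-1 + (20/21 - 21/8))**2 = (-1 - 281/168)**2 = (-449/168)**2 = 201601/28224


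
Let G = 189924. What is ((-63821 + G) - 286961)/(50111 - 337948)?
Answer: 160858/287837 ≈ 0.55885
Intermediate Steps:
((-63821 + G) - 286961)/(50111 - 337948) = ((-63821 + 189924) - 286961)/(50111 - 337948) = (126103 - 286961)/(-287837) = -160858*(-1/287837) = 160858/287837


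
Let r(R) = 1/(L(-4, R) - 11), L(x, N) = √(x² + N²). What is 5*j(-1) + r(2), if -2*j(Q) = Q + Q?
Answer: 494/101 - 2*√5/101 ≈ 4.8468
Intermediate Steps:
j(Q) = -Q (j(Q) = -(Q + Q)/2 = -Q)
L(x, N) = √(N² + x²)
r(R) = 1/(-11 + √(16 + R²)) (r(R) = 1/(√(R² + (-4)²) - 11) = 1/(√(R² + 16) - 11) = 1/(√(16 + R²) - 11) = 1/(-11 + √(16 + R²)))
5*j(-1) + r(2) = 5*(-1*(-1)) + 1/(-11 + √(16 + 2²)) = 5*1 + 1/(-11 + √(16 + 4)) = 5 + 1/(-11 + √20) = 5 + 1/(-11 + 2*√5)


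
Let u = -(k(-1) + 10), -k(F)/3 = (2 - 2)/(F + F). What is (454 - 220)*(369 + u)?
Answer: 84006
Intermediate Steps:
k(F) = 0 (k(F) = -3*(2 - 2)/(F + F) = -0/(2*F) = -0*1/(2*F) = -3*0 = 0)
u = -10 (u = -(0 + 10) = -1*10 = -10)
(454 - 220)*(369 + u) = (454 - 220)*(369 - 10) = 234*359 = 84006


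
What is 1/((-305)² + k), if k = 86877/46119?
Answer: 15373/1430102284 ≈ 1.0750e-5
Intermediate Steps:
k = 28959/15373 (k = 86877*(1/46119) = 28959/15373 ≈ 1.8838)
1/((-305)² + k) = 1/((-305)² + 28959/15373) = 1/(93025 + 28959/15373) = 1/(1430102284/15373) = 15373/1430102284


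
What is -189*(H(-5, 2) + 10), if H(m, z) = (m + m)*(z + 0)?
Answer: 1890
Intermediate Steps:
H(m, z) = 2*m*z (H(m, z) = (2*m)*z = 2*m*z)
-189*(H(-5, 2) + 10) = -189*(2*(-5)*2 + 10) = -189*(-20 + 10) = -189*(-10) = -21*(-90) = 1890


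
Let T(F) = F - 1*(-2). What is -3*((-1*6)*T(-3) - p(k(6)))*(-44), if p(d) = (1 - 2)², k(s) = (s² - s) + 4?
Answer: 660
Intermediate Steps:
T(F) = 2 + F (T(F) = F + 2 = 2 + F)
k(s) = 4 + s² - s
p(d) = 1 (p(d) = (-1)² = 1)
-3*((-1*6)*T(-3) - p(k(6)))*(-44) = -3*((-1*6)*(2 - 3) - 1*1)*(-44) = -3*(-6*(-1) - 1)*(-44) = -3*(6 - 1)*(-44) = -3*5*(-44) = -15*(-44) = 660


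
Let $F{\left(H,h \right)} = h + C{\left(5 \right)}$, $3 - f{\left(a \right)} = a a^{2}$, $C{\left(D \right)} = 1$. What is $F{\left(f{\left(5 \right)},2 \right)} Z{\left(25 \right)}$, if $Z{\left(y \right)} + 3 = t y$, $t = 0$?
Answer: $-9$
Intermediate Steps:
$Z{\left(y \right)} = -3$ ($Z{\left(y \right)} = -3 + 0 y = -3 + 0 = -3$)
$f{\left(a \right)} = 3 - a^{3}$ ($f{\left(a \right)} = 3 - a a^{2} = 3 - a^{3}$)
$F{\left(H,h \right)} = 1 + h$ ($F{\left(H,h \right)} = h + 1 = 1 + h$)
$F{\left(f{\left(5 \right)},2 \right)} Z{\left(25 \right)} = \left(1 + 2\right) \left(-3\right) = 3 \left(-3\right) = -9$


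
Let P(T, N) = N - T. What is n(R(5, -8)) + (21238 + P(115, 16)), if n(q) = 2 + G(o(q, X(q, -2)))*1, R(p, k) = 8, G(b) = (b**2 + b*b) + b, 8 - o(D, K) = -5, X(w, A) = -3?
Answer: 21492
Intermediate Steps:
o(D, K) = 13 (o(D, K) = 8 - 1*(-5) = 8 + 5 = 13)
G(b) = b + 2*b**2 (G(b) = (b**2 + b**2) + b = 2*b**2 + b = b + 2*b**2)
n(q) = 353 (n(q) = 2 + (13*(1 + 2*13))*1 = 2 + (13*(1 + 26))*1 = 2 + (13*27)*1 = 2 + 351*1 = 2 + 351 = 353)
n(R(5, -8)) + (21238 + P(115, 16)) = 353 + (21238 + (16 - 1*115)) = 353 + (21238 + (16 - 115)) = 353 + (21238 - 99) = 353 + 21139 = 21492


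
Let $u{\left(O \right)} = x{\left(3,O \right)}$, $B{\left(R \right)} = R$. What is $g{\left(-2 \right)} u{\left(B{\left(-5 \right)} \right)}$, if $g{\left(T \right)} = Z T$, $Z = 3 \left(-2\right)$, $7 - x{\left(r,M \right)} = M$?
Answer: $144$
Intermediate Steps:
$x{\left(r,M \right)} = 7 - M$
$u{\left(O \right)} = 7 - O$
$Z = -6$
$g{\left(T \right)} = - 6 T$
$g{\left(-2 \right)} u{\left(B{\left(-5 \right)} \right)} = \left(-6\right) \left(-2\right) \left(7 - -5\right) = 12 \left(7 + 5\right) = 12 \cdot 12 = 144$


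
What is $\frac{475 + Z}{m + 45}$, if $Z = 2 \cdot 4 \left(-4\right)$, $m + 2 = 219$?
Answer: $\frac{443}{262} \approx 1.6908$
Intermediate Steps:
$m = 217$ ($m = -2 + 219 = 217$)
$Z = -32$ ($Z = 8 \left(-4\right) = -32$)
$\frac{475 + Z}{m + 45} = \frac{475 - 32}{217 + 45} = \frac{443}{262}$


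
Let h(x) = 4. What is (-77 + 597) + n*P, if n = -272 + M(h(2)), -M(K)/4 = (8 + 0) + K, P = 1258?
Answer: -402040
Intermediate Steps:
M(K) = -32 - 4*K (M(K) = -4*((8 + 0) + K) = -4*(8 + K) = -32 - 4*K)
n = -320 (n = -272 + (-32 - 4*4) = -272 + (-32 - 16) = -272 - 48 = -320)
(-77 + 597) + n*P = (-77 + 597) - 320*1258 = 520 - 402560 = -402040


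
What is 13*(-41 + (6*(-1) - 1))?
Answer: -624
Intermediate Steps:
13*(-41 + (6*(-1) - 1)) = 13*(-41 + (-6 - 1)) = 13*(-41 - 7) = 13*(-48) = -624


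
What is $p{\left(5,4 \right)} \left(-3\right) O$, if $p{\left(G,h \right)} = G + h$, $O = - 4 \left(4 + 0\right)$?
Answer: $432$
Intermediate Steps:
$O = -16$ ($O = \left(-4\right) 4 = -16$)
$p{\left(5,4 \right)} \left(-3\right) O = \left(5 + 4\right) \left(-3\right) \left(-16\right) = 9 \left(-3\right) \left(-16\right) = \left(-27\right) \left(-16\right) = 432$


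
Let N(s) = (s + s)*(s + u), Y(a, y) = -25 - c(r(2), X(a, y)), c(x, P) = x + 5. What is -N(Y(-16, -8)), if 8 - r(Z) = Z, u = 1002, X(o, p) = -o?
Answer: 69552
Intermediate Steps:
r(Z) = 8 - Z
c(x, P) = 5 + x
Y(a, y) = -36 (Y(a, y) = -25 - (5 + (8 - 1*2)) = -25 - (5 + (8 - 2)) = -25 - (5 + 6) = -25 - 1*11 = -25 - 11 = -36)
N(s) = 2*s*(1002 + s) (N(s) = (s + s)*(s + 1002) = (2*s)*(1002 + s) = 2*s*(1002 + s))
-N(Y(-16, -8)) = -2*(-36)*(1002 - 36) = -2*(-36)*966 = -1*(-69552) = 69552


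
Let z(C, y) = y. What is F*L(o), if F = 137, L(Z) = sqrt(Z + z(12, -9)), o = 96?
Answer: 137*sqrt(87) ≈ 1277.9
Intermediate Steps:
L(Z) = sqrt(-9 + Z) (L(Z) = sqrt(Z - 9) = sqrt(-9 + Z))
F*L(o) = 137*sqrt(-9 + 96) = 137*sqrt(87)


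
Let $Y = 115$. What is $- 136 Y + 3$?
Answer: $-15637$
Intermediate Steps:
$- 136 Y + 3 = \left(-136\right) 115 + 3 = -15640 + 3 = -15637$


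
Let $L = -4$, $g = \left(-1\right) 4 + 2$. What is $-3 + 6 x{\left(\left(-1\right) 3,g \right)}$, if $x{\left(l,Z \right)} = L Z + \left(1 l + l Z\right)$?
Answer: $63$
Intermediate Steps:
$g = -2$ ($g = -4 + 2 = -2$)
$x{\left(l,Z \right)} = l - 4 Z + Z l$ ($x{\left(l,Z \right)} = - 4 Z + \left(1 l + l Z\right) = - 4 Z + \left(l + Z l\right) = l - 4 Z + Z l$)
$-3 + 6 x{\left(\left(-1\right) 3,g \right)} = -3 + 6 \left(\left(-1\right) 3 - -8 - 2 \left(\left(-1\right) 3\right)\right) = -3 + 6 \left(-3 + 8 - -6\right) = -3 + 6 \left(-3 + 8 + 6\right) = -3 + 6 \cdot 11 = -3 + 66 = 63$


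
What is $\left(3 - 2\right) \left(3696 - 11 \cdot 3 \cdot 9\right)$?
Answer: $3399$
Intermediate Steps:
$\left(3 - 2\right) \left(3696 - 11 \cdot 3 \cdot 9\right) = \left(3 - 2\right) \left(3696 - 33 \cdot 9\right) = 1 \left(3696 - 297\right) = 1 \cdot 3399 = 3399$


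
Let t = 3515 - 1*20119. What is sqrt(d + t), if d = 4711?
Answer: I*sqrt(11893) ≈ 109.06*I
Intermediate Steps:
t = -16604 (t = 3515 - 20119 = -16604)
sqrt(d + t) = sqrt(4711 - 16604) = sqrt(-11893) = I*sqrt(11893)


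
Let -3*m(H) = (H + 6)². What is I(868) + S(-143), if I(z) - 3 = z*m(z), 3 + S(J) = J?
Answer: -663044797/3 ≈ -2.2102e+8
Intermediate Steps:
m(H) = -(6 + H)²/3 (m(H) = -(H + 6)²/3 = -(6 + H)²/3)
S(J) = -3 + J
I(z) = 3 - z*(6 + z)²/3 (I(z) = 3 + z*(-(6 + z)²/3) = 3 - z*(6 + z)²/3)
I(868) + S(-143) = (3 - ⅓*868*(6 + 868)²) + (-3 - 143) = (3 - ⅓*868*874²) - 146 = (3 - ⅓*868*763876) - 146 = (3 - 663044368/3) - 146 = -663044359/3 - 146 = -663044797/3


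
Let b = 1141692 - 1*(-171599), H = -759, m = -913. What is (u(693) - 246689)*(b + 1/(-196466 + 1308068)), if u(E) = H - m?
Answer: -359905821379685905/1111602 ≈ -3.2377e+11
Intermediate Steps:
u(E) = 154 (u(E) = -759 - 1*(-913) = -759 + 913 = 154)
b = 1313291 (b = 1141692 + 171599 = 1313291)
(u(693) - 246689)*(b + 1/(-196466 + 1308068)) = (154 - 246689)*(1313291 + 1/(-196466 + 1308068)) = -246535*(1313291 + 1/1111602) = -246535*1459856902183/1111602 = -359905821379685905/1111602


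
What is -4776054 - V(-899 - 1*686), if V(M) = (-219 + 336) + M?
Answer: -4774586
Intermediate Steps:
V(M) = 117 + M
-4776054 - V(-899 - 1*686) = -4776054 - (117 + (-899 - 1*686)) = -4776054 - (117 + (-899 - 686)) = -4776054 - (117 - 1585) = -4776054 - 1*(-1468) = -4776054 + 1468 = -4774586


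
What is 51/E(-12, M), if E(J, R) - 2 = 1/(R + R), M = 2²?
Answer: 24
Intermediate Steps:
M = 4
E(J, R) = 2 + 1/(2*R) (E(J, R) = 2 + 1/(R + R) = 2 + 1/(2*R))
51/E(-12, M) = 51/(2 + (½)/4) = 51/(2 + (½)*(¼)) = 51/(2 + ⅛) = 51/(17/8) = 51*(8/17) = 24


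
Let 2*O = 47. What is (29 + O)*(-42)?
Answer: -2205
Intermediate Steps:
O = 47/2 (O = (1/2)*47 = 47/2 ≈ 23.500)
(29 + O)*(-42) = (29 + 47/2)*(-42) = (105/2)*(-42) = -2205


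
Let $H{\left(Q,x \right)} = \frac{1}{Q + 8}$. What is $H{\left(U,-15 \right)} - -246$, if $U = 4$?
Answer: $\frac{2953}{12} \approx 246.08$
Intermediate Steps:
$H{\left(Q,x \right)} = \frac{1}{8 + Q}$
$H{\left(U,-15 \right)} - -246 = \frac{1}{8 + 4} - -246 = \frac{1}{12} + 246 = \frac{2953}{12}$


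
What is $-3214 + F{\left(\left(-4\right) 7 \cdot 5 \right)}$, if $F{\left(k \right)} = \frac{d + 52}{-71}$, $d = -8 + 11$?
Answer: $- \frac{228249}{71} \approx -3214.8$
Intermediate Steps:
$d = 3$
$F{\left(k \right)} = - \frac{55}{71}$ ($F{\left(k \right)} = \frac{3 + 52}{-71} = 55 \left(- \frac{1}{71}\right) = - \frac{55}{71}$)
$-3214 + F{\left(\left(-4\right) 7 \cdot 5 \right)} = -3214 - \frac{55}{71} = - \frac{228249}{71}$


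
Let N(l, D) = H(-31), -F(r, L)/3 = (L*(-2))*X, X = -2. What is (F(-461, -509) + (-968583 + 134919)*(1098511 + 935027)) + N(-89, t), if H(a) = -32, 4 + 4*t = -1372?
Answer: -1695287417156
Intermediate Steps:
t = -344 (t = -1 + (¼)*(-1372) = -1 - 343 = -344)
F(r, L) = -12*L (F(r, L) = -3*L*(-2)*(-2) = -3*(-2*L)*(-2) = -12*L)
N(l, D) = -32
(F(-461, -509) + (-968583 + 134919)*(1098511 + 935027)) + N(-89, t) = (-12*(-509) + (-968583 + 134919)*(1098511 + 935027)) - 32 = (6108 - 833664*2033538) - 32 = (6108 - 1695287423232) - 32 = -1695287417124 - 32 = -1695287417156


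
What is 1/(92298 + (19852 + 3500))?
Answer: 1/115650 ≈ 8.6468e-6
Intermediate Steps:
1/(92298 + (19852 + 3500)) = 1/(92298 + 23352) = 1/115650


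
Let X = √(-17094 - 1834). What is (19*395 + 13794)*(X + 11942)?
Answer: 254352658 + 1107548*I*√7 ≈ 2.5435e+8 + 2.9303e+6*I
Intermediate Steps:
X = 52*I*√7 (X = √(-18928) = 52*I*√7 ≈ 137.58*I)
(19*395 + 13794)*(X + 11942) = (19*395 + 13794)*(52*I*√7 + 11942) = (7505 + 13794)*(11942 + 52*I*√7) = 21299*(11942 + 52*I*√7) = 254352658 + 1107548*I*√7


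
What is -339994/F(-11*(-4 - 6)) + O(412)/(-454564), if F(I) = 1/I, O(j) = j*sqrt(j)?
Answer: -37399340 - 206*sqrt(103)/113641 ≈ -3.7399e+7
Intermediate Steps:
O(j) = j**(3/2)
-339994/F(-11*(-4 - 6)) + O(412)/(-454564) = -339994*(-11*(-4 - 6)) + 412**(3/2)/(-454564) = -339994*(-11*(-10)) + (824*sqrt(103))*(-1/454564) = -339994/(1/110) - 206*sqrt(103)/113641 = -339994/1/110 - 206*sqrt(103)/113641 = -339994*110 - 206*sqrt(103)/113641 = -37399340 - 206*sqrt(103)/113641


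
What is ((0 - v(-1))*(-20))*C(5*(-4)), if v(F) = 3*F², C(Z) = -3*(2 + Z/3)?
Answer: 840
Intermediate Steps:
C(Z) = -6 - Z (C(Z) = -3*(2 + Z*(⅓)) = -3*(2 + Z/3) = -6 - Z)
((0 - v(-1))*(-20))*C(5*(-4)) = ((0 - 3*(-1)²)*(-20))*(-6 - 5*(-4)) = ((0 - 3)*(-20))*(-6 - 1*(-20)) = ((0 - 1*3)*(-20))*(-6 + 20) = ((0 - 3)*(-20))*14 = -3*(-20)*14 = 60*14 = 840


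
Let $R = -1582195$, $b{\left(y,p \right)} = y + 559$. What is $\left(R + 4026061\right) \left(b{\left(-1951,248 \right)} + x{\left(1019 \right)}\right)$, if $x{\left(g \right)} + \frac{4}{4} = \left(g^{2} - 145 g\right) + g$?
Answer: $2175607716912$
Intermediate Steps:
$b{\left(y,p \right)} = 559 + y$
$x{\left(g \right)} = -1 + g^{2} - 144 g$ ($x{\left(g \right)} = -1 + \left(\left(g^{2} - 145 g\right) + g\right) = -1 + \left(g^{2} - 144 g\right) = -1 + g^{2} - 144 g$)
$\left(R + 4026061\right) \left(b{\left(-1951,248 \right)} + x{\left(1019 \right)}\right) = \left(-1582195 + 4026061\right) \left(\left(559 - 1951\right) - \left(146737 - 1038361\right)\right) = 2443866 \left(-1392 - -891624\right) = 2443866 \left(-1392 + 891624\right) = 2443866 \cdot 890232 = 2175607716912$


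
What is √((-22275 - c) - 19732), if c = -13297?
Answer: 3*I*√3190 ≈ 169.44*I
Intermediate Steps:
√((-22275 - c) - 19732) = √((-22275 - 1*(-13297)) - 19732) = √((-22275 + 13297) - 19732) = √(-8978 - 19732) = √(-28710) = 3*I*√3190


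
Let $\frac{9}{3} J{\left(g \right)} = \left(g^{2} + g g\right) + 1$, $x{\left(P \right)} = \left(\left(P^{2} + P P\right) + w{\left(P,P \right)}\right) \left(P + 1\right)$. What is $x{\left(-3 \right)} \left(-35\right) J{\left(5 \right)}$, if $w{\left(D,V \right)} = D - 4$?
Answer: $13090$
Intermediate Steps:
$w{\left(D,V \right)} = -4 + D$ ($w{\left(D,V \right)} = D - 4 = -4 + D$)
$x{\left(P \right)} = \left(1 + P\right) \left(-4 + P + 2 P^{2}\right)$ ($x{\left(P \right)} = \left(\left(P^{2} + P P\right) + \left(-4 + P\right)\right) \left(P + 1\right) = \left(\left(P^{2} + P^{2}\right) + \left(-4 + P\right)\right) \left(1 + P\right) = \left(2 P^{2} + \left(-4 + P\right)\right) \left(1 + P\right) = \left(-4 + P + 2 P^{2}\right) \left(1 + P\right) = \left(1 + P\right) \left(-4 + P + 2 P^{2}\right)$)
$J{\left(g \right)} = \frac{1}{3} + \frac{2 g^{2}}{3}$ ($J{\left(g \right)} = \frac{\left(g^{2} + g g\right) + 1}{3} = \frac{\left(g^{2} + g^{2}\right) + 1}{3} = \frac{2 g^{2} + 1}{3} = \frac{1 + 2 g^{2}}{3} = \frac{1}{3} + \frac{2 g^{2}}{3}$)
$x{\left(-3 \right)} \left(-35\right) J{\left(5 \right)} = \left(-4 - -9 + 2 \left(-3\right)^{3} + 3 \left(-3\right)^{2}\right) \left(-35\right) \left(\frac{1}{3} + \frac{2 \cdot 5^{2}}{3}\right) = \left(-4 + 9 + 2 \left(-27\right) + 3 \cdot 9\right) \left(-35\right) \left(\frac{1}{3} + \frac{2}{3} \cdot 25\right) = \left(-4 + 9 - 54 + 27\right) \left(-35\right) \left(\frac{1}{3} + \frac{50}{3}\right) = \left(-22\right) \left(-35\right) 17 = 770 \cdot 17 = 13090$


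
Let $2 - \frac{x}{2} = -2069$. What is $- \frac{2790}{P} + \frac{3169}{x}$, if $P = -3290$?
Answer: $\frac{2198219}{1362718} \approx 1.6131$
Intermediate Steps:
$x = 4142$ ($x = 4 - -4138 = 4 + 4138 = 4142$)
$- \frac{2790}{P} + \frac{3169}{x} = - \frac{2790}{-3290} + \frac{3169}{4142} = \left(-2790\right) \left(- \frac{1}{3290}\right) + 3169 \cdot \frac{1}{4142} = \frac{279}{329} + \frac{3169}{4142} = \frac{2198219}{1362718}$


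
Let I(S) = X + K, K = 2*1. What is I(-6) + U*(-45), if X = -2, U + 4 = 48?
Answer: -1980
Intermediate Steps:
U = 44 (U = -4 + 48 = 44)
K = 2
I(S) = 0 (I(S) = -2 + 2 = 0)
I(-6) + U*(-45) = 0 + 44*(-45) = 0 - 1980 = -1980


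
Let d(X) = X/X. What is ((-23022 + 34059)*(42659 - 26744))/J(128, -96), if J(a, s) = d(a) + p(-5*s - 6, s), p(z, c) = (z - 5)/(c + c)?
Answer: -33725540160/277 ≈ -1.2175e+8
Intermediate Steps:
p(z, c) = (-5 + z)/(2*c) (p(z, c) = (-5 + z)/((2*c)) = (-5 + z)*(1/(2*c)) = (-5 + z)/(2*c))
d(X) = 1
J(a, s) = 1 + (-11 - 5*s)/(2*s) (J(a, s) = 1 + (-5 + (-5*s - 6))/(2*s) = 1 + (-5 + (-6 - 5*s))/(2*s) = 1 + (-11 - 5*s)/(2*s))
((-23022 + 34059)*(42659 - 26744))/J(128, -96) = ((-23022 + 34059)*(42659 - 26744))/(((½)*(-11 - 3*(-96))/(-96))) = (11037*15915)/(((½)*(-1/96)*(-11 + 288))) = 175653855/(((½)*(-1/96)*277)) = 175653855/(-277/192) = 175653855*(-192/277) = -33725540160/277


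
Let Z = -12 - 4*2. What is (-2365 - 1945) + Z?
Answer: -4330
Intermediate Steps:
Z = -20 (Z = -12 - 8 = -20)
(-2365 - 1945) + Z = (-2365 - 1945) - 20 = -4310 - 20 = -4330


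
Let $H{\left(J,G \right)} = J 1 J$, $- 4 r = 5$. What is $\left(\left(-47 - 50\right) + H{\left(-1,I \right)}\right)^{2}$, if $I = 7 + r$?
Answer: $9216$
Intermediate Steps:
$r = - \frac{5}{4}$ ($r = \left(- \frac{1}{4}\right) 5 = - \frac{5}{4} \approx -1.25$)
$I = \frac{23}{4}$ ($I = 7 - \frac{5}{4} = \frac{23}{4} \approx 5.75$)
$H{\left(J,G \right)} = J^{2}$ ($H{\left(J,G \right)} = J J = J^{2}$)
$\left(\left(-47 - 50\right) + H{\left(-1,I \right)}\right)^{2} = \left(\left(-47 - 50\right) + \left(-1\right)^{2}\right)^{2} = \left(-97 + 1\right)^{2} = \left(-96\right)^{2} = 9216$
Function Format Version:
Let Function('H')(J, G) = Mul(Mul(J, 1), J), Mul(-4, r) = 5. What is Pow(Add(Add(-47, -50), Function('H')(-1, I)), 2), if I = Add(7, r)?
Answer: 9216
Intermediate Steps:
r = Rational(-5, 4) (r = Mul(Rational(-1, 4), 5) = Rational(-5, 4) ≈ -1.2500)
I = Rational(23, 4) (I = Add(7, Rational(-5, 4)) = Rational(23, 4) ≈ 5.7500)
Function('H')(J, G) = Pow(J, 2) (Function('H')(J, G) = Mul(J, J) = Pow(J, 2))
Pow(Add(Add(-47, -50), Function('H')(-1, I)), 2) = Pow(Add(Add(-47, -50), Pow(-1, 2)), 2) = Pow(Add(-97, 1), 2) = Pow(-96, 2) = 9216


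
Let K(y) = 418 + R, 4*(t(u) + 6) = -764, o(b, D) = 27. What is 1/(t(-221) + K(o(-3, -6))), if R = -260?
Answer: -1/39 ≈ -0.025641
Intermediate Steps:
t(u) = -197 (t(u) = -6 + (¼)*(-764) = -6 - 191 = -197)
K(y) = 158 (K(y) = 418 - 260 = 158)
1/(t(-221) + K(o(-3, -6))) = 1/(-197 + 158) = 1/(-39) = -1/39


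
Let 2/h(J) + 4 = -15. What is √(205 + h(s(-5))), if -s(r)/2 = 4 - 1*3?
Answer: √73967/19 ≈ 14.314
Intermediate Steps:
s(r) = -2 (s(r) = -2*(4 - 1*3) = -2*(4 - 3) = -2*1 = -2)
h(J) = -2/19 (h(J) = 2/(-4 - 15) = 2/(-19) = 2*(-1/19) = -2/19)
√(205 + h(s(-5))) = √(205 - 2/19) = √(3893/19) = √73967/19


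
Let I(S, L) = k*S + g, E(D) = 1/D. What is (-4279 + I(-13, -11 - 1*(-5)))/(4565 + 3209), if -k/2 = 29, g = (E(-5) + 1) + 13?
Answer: -8778/19435 ≈ -0.45166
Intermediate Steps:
E(D) = 1/D
g = 69/5 (g = (1/(-5) + 1) + 13 = (-1/5 + 1) + 13 = 4/5 + 13 = 69/5 ≈ 13.800)
k = -58 (k = -2*29 = -58)
I(S, L) = 69/5 - 58*S (I(S, L) = -58*S + 69/5 = 69/5 - 58*S)
(-4279 + I(-13, -11 - 1*(-5)))/(4565 + 3209) = (-4279 + (69/5 - 58*(-13)))/(4565 + 3209) = (-4279 + (69/5 + 754))/7774 = (-4279 + 3839/5)*(1/7774) = -17556/5*1/7774 = -8778/19435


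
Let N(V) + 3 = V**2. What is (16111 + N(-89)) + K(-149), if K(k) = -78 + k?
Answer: 23802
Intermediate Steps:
N(V) = -3 + V**2
(16111 + N(-89)) + K(-149) = (16111 + (-3 + (-89)**2)) + (-78 - 149) = (16111 + (-3 + 7921)) - 227 = (16111 + 7918) - 227 = 24029 - 227 = 23802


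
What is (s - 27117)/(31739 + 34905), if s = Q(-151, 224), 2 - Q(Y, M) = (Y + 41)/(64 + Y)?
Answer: -2359115/5798028 ≈ -0.40688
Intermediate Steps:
Q(Y, M) = 2 - (41 + Y)/(64 + Y) (Q(Y, M) = 2 - (Y + 41)/(64 + Y) = 2 - (41 + Y)/(64 + Y))
s = 64/87 (s = (87 - 151)/(64 - 151) = -64/(-87) = -1/87*(-64) = 64/87 ≈ 0.73563)
(s - 27117)/(31739 + 34905) = (64/87 - 27117)/(31739 + 34905) = -2359115/87/66644 = -2359115/87*1/66644 = -2359115/5798028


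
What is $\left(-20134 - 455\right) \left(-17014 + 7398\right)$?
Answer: $197983824$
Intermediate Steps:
$\left(-20134 - 455\right) \left(-17014 + 7398\right) = \left(-20589\right) \left(-9616\right) = 197983824$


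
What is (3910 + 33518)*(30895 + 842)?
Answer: 1187852436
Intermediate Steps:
(3910 + 33518)*(30895 + 842) = 37428*31737 = 1187852436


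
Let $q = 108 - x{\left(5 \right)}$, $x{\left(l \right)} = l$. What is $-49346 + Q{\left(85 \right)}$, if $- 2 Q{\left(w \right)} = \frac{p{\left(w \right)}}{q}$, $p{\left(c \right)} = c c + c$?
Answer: $- \frac{5086293}{103} \approx -49382.0$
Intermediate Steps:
$p{\left(c \right)} = c + c^{2}$ ($p{\left(c \right)} = c^{2} + c = c + c^{2}$)
$q = 103$ ($q = 108 - 5 = 103$)
$Q{\left(w \right)} = - \frac{w \left(1 + w\right)}{206}$ ($Q{\left(w \right)} = - \frac{w \left(1 + w\right) \frac{1}{103}}{2} = - \frac{\frac{1}{103} w \left(1 + w\right)}{2} = - \frac{w \left(1 + w\right)}{206}$)
$-49346 + Q{\left(85 \right)} = -49346 - \frac{85 \left(1 + 85\right)}{206} = -49346 - \frac{85}{206} \cdot 86 = -49346 - \frac{3655}{103} = - \frac{5086293}{103}$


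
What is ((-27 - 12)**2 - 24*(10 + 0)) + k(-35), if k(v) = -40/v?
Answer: 8975/7 ≈ 1282.1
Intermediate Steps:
((-27 - 12)**2 - 24*(10 + 0)) + k(-35) = ((-27 - 12)**2 - 24*(10 + 0)) - 40/(-35) = ((-39)**2 - 24*10) - 40*(-1/35) = (1521 - 240) + 8/7 = 1281 + 8/7 = 8975/7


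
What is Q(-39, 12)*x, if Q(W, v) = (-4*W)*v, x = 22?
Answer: 41184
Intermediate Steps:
Q(W, v) = -4*W*v
Q(-39, 12)*x = -4*(-39)*12*22 = 1872*22 = 41184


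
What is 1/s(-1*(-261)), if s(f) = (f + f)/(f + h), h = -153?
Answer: 6/29 ≈ 0.20690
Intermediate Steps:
s(f) = 2*f/(-153 + f) (s(f) = (f + f)/(f - 153) = (2*f)/(-153 + f) = 2*f/(-153 + f))
1/s(-1*(-261)) = 1/(2*(-1*(-261))/(-153 - 1*(-261))) = 1/(2*261/(-153 + 261)) = 1/(2*261/108) = 1/(2*261*(1/108)) = 1/(29/6) = 6/29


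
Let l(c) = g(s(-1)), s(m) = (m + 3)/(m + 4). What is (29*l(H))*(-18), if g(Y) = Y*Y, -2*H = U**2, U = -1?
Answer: -232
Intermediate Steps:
s(m) = (3 + m)/(4 + m)
H = -1/2 (H = -1/2*(-1)**2 = -1/2*1 = -1/2 ≈ -0.50000)
g(Y) = Y**2
l(c) = 4/9 (l(c) = ((3 - 1)/(4 - 1))**2 = (2/3)**2 = 4/9)
(29*l(H))*(-18) = (29*(4/9))*(-18) = (116/9)*(-18) = -232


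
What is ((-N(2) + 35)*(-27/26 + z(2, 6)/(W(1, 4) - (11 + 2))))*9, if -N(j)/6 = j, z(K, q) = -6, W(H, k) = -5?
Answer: -7755/26 ≈ -298.27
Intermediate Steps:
N(j) = -6*j
((-N(2) + 35)*(-27/26 + z(2, 6)/(W(1, 4) - (11 + 2))))*9 = ((-(-6)*2 + 35)*(-27/26 - 6/(-5 - (11 + 2))))*9 = ((-1*(-12) + 35)*(-27*1/26 - 6/(-5 - 1*13)))*9 = ((12 + 35)*(-27/26 - 6/(-5 - 13)))*9 = (47*(-27/26 - 6/(-18)))*9 = (47*(-27/26 - 6*(-1/18)))*9 = (47*(-27/26 + 1/3))*9 = (47*(-55/78))*9 = -2585/78*9 = -7755/26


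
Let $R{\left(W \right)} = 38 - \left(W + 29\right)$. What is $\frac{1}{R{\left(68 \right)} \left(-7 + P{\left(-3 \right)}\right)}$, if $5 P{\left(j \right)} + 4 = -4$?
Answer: $\frac{5}{2537} \approx 0.0019708$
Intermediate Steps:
$P{\left(j \right)} = - \frac{8}{5}$ ($P{\left(j \right)} = - \frac{4}{5} + \frac{1}{5} \left(-4\right) = - \frac{4}{5} - \frac{4}{5} = - \frac{8}{5}$)
$R{\left(W \right)} = 9 - W$ ($R{\left(W \right)} = 38 - \left(29 + W\right) = 9 - W$)
$\frac{1}{R{\left(68 \right)} \left(-7 + P{\left(-3 \right)}\right)} = \frac{1}{\left(9 - 68\right) \left(-7 - \frac{8}{5}\right)} = \frac{1}{\left(9 - 68\right) \left(- \frac{43}{5}\right)} = \frac{1}{\left(-59\right) \left(- \frac{43}{5}\right)} = \frac{1}{\frac{2537}{5}} = \frac{5}{2537}$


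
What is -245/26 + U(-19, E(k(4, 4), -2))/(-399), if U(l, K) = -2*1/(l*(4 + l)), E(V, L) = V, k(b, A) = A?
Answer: -27860123/2956590 ≈ -9.4231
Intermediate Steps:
U(l, K) = -2/(l*(4 + l)) (U(l, K) = -2*1/(l*(4 + l)) = -2/(l*(4 + l)))
-245/26 + U(-19, E(k(4, 4), -2))/(-399) = -245/26 - 2/(-19*(4 - 19))/(-399) = -245*1/26 - 2*(-1/19)/(-15)*(-1/399) = -245/26 - 2*(-1/19)*(-1/15)*(-1/399) = -245/26 - 2/285*(-1/399) = -245/26 + 2/113715 = -27860123/2956590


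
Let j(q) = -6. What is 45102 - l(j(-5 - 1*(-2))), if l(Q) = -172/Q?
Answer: 135220/3 ≈ 45073.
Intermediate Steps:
45102 - l(j(-5 - 1*(-2))) = 45102 - (-172)/(-6) = 45102 - (-172)*(-1)/6 = 45102 - 1*86/3 = 45102 - 86/3 = 135220/3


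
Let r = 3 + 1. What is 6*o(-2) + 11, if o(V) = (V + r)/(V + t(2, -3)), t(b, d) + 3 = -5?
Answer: 49/5 ≈ 9.8000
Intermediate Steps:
t(b, d) = -8 (t(b, d) = -3 - 5 = -8)
r = 4
o(V) = (4 + V)/(-8 + V) (o(V) = (V + 4)/(V - 8) = (4 + V)/(-8 + V))
6*o(-2) + 11 = 6*((4 - 2)/(-8 - 2)) + 11 = 6*(2/(-10)) + 11 = 6*(-⅒*2) + 11 = 6*(-⅕) + 11 = -6/5 + 11 = 49/5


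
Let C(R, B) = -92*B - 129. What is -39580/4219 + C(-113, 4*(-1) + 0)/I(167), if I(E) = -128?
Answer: -6074581/540032 ≈ -11.249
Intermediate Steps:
C(R, B) = -129 - 92*B
-39580/4219 + C(-113, 4*(-1) + 0)/I(167) = -39580/4219 + (-129 - 92*(4*(-1) + 0))/(-128) = -39580*1/4219 + (-129 - 92*(-4 + 0))*(-1/128) = -39580/4219 + (-129 - 92*(-4))*(-1/128) = -39580/4219 + (-129 + 368)*(-1/128) = -39580/4219 + 239*(-1/128) = -39580/4219 - 239/128 = -6074581/540032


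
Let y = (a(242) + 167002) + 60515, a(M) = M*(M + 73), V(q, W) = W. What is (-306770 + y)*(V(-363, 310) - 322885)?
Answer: 975144225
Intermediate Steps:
a(M) = M*(73 + M)
y = 303747 (y = (242*(73 + 242) + 167002) + 60515 = (242*315 + 167002) + 60515 = (76230 + 167002) + 60515 = 243232 + 60515 = 303747)
(-306770 + y)*(V(-363, 310) - 322885) = (-306770 + 303747)*(310 - 322885) = -3023*(-322575) = 975144225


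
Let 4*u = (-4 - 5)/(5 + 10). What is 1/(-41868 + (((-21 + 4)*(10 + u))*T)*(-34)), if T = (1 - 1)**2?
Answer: -1/41868 ≈ -2.3885e-5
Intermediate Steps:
u = -3/20 (u = ((-4 - 5)/(5 + 10))/4 = (-9/15)/4 = (-9*1/15)/4 = (1/4)*(-3/5) = -3/20 ≈ -0.15000)
T = 0 (T = 0**2 = 0)
1/(-41868 + (((-21 + 4)*(10 + u))*T)*(-34)) = 1/(-41868 + (((-21 + 4)*(10 - 3/20))*0)*(-34)) = 1/(-41868 + (-17*197/20*0)*(-34)) = 1/(-41868 - 3349/20*0*(-34)) = 1/(-41868 + 0*(-34)) = 1/(-41868 + 0) = 1/(-41868) = -1/41868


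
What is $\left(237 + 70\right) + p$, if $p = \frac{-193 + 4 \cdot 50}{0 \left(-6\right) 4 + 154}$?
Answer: $\frac{6755}{22} \approx 307.05$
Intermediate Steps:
$p = \frac{1}{22}$ ($p = \frac{-193 + 200}{0 \cdot 4 + 154} = \frac{7}{0 + 154} = \frac{7}{154} = 7 \cdot \frac{1}{154} = \frac{1}{22} \approx 0.045455$)
$\left(237 + 70\right) + p = \left(237 + 70\right) + \frac{1}{22} = 307 + \frac{1}{22} = \frac{6755}{22}$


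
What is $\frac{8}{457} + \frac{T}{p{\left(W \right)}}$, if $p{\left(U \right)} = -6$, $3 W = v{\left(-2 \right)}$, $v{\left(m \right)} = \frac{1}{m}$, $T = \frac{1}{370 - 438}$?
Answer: $\frac{3721}{186456} \approx 0.019956$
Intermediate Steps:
$T = - \frac{1}{68}$ ($T = \frac{1}{-68} = - \frac{1}{68} \approx -0.014706$)
$W = - \frac{1}{6}$ ($W = \frac{1}{3 \left(-2\right)} = \frac{1}{3} \left(- \frac{1}{2}\right) = - \frac{1}{6} \approx -0.16667$)
$\frac{8}{457} + \frac{T}{p{\left(W \right)}} = \frac{8}{457} - \frac{1}{68 \left(-6\right)} = 8 \cdot \frac{1}{457} - - \frac{1}{408} = \frac{8}{457} + \frac{1}{408} = \frac{3721}{186456}$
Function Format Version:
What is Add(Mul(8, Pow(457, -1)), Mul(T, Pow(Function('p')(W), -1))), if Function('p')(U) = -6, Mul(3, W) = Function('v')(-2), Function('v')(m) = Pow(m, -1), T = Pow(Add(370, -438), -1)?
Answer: Rational(3721, 186456) ≈ 0.019956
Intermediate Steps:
T = Rational(-1, 68) (T = Pow(-68, -1) = Rational(-1, 68) ≈ -0.014706)
W = Rational(-1, 6) (W = Mul(Rational(1, 3), Pow(-2, -1)) = Mul(Rational(1, 3), Rational(-1, 2)) = Rational(-1, 6) ≈ -0.16667)
Add(Mul(8, Pow(457, -1)), Mul(T, Pow(Function('p')(W), -1))) = Add(Mul(8, Pow(457, -1)), Mul(Rational(-1, 68), Pow(-6, -1))) = Add(Mul(8, Rational(1, 457)), Mul(Rational(-1, 68), Rational(-1, 6))) = Add(Rational(8, 457), Rational(1, 408)) = Rational(3721, 186456)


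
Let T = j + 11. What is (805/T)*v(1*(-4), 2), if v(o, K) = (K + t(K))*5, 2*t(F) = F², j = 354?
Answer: 3220/73 ≈ 44.110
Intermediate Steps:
t(F) = F²/2
T = 365 (T = 354 + 11 = 365)
v(o, K) = 5*K + 5*K²/2 (v(o, K) = (K + K²/2)*5 = 5*K + 5*K²/2)
(805/T)*v(1*(-4), 2) = (805/365)*((5/2)*2*(2 + 2)) = (805*(1/365))*((5/2)*2*4) = (161/73)*20 = 3220/73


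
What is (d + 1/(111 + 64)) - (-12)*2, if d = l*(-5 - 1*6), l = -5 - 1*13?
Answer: 38851/175 ≈ 222.01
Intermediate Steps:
l = -18 (l = -5 - 13 = -18)
d = 198 (d = -18*(-5 - 1*6) = -18*(-5 - 6) = -18*(-11) = 198)
(d + 1/(111 + 64)) - (-12)*2 = (198 + 1/(111 + 64)) - (-12)*2 = (198 + 1/175) - 1*(-24) = (198 + 1/175) + 24 = 34651/175 + 24 = 38851/175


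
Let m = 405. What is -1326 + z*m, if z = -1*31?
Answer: -13881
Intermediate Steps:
z = -31
-1326 + z*m = -1326 - 31*405 = -1326 - 12555 = -13881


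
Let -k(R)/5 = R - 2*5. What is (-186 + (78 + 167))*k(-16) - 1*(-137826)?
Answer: 145496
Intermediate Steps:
k(R) = 50 - 5*R (k(R) = -5*(R - 2*5) = -5*(R - 10) = -5*(-10 + R) = 50 - 5*R)
(-186 + (78 + 167))*k(-16) - 1*(-137826) = (-186 + (78 + 167))*(50 - 5*(-16)) - 1*(-137826) = (-186 + 245)*(50 + 80) + 137826 = 59*130 + 137826 = 7670 + 137826 = 145496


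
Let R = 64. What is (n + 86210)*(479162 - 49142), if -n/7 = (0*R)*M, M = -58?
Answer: 37072024200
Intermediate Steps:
n = 0 (n = -7*0*64*(-58) = -0*(-58) = -7*0 = 0)
(n + 86210)*(479162 - 49142) = (0 + 86210)*(479162 - 49142) = 86210*430020 = 37072024200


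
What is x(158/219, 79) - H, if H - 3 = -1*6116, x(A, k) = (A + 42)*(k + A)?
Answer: 456531997/47961 ≈ 9518.8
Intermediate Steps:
x(A, k) = (42 + A)*(A + k)
H = -6113 (H = 3 - 1*6116 = 3 - 6116 = -6113)
x(158/219, 79) - H = ((158/219)**2 + 42*(158/219) + 42*79 + (158/219)*79) - 1*(-6113) = ((158*(1/219))**2 + 42*(158*(1/219)) + 3318 + (158*(1/219))*79) + 6113 = ((158/219)**2 + 42*(158/219) + 3318 + (158/219)*79) + 6113 = (24964/47961 + 2212/73 + 3318 + 12482/219) + 6113 = 163346404/47961 + 6113 = 456531997/47961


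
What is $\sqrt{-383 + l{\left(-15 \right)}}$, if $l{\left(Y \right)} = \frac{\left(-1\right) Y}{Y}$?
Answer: $8 i \sqrt{6} \approx 19.596 i$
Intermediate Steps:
$l{\left(Y \right)} = -1$
$\sqrt{-383 + l{\left(-15 \right)}} = \sqrt{-383 - 1} = \sqrt{-384} = 8 i \sqrt{6}$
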